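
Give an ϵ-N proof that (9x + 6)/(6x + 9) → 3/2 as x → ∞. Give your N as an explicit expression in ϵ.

Fix ϵ > 0. We seek N > 0 such that x > N implies |(9x + 6)/(6x + 9) − (3/2)| < ϵ.
(9x + 6)/(6x + 9) − (3/2) = (6(9x + 6) − 9(6x + 9)) / (6(6x + 9)) = -45/(6(6x + 9)).
For x > 0 we have 6x + 9 > 6x, so |(9x + 6)/(6x + 9) − (3/2)| = 45/(6(6x + 9)) < 45/(6·6x) = (5/4)/x.
Thus |(9x + 6)/(6x + 9) − (3/2)| < ϵ whenever x > (5/4)/ϵ.
Take N = (5/4)/ϵ. If x > N then |(9x + 6)/(6x + 9) − (3/2)| < (5/4)/x < ϵ.

N = (5/4)/ϵ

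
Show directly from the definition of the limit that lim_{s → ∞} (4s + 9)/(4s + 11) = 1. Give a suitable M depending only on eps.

M = (1/2)/eps

Suppose eps > 0. We seek M > 0 such that s > M implies |(4s + 9)/(4s + 11) − 1| < eps.
(4s + 9)/(4s + 11) − 1 = (4(4s + 9) − 4(4s + 11)) / (4(4s + 11)) = -8/(4(4s + 11)).
For s > 0 we have 4s + 11 > 4s, so |(4s + 9)/(4s + 11) − 1| = 8/(4(4s + 11)) < 8/(4·4s) = (1/2)/s.
Thus |(4s + 9)/(4s + 11) − 1| < eps whenever s > (1/2)/eps.
Take M = (1/2)/eps. If s > M then |(4s + 9)/(4s + 11) − 1| < (1/2)/s < eps.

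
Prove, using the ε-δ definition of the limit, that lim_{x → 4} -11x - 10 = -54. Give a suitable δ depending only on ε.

Suppose ε > 0. We need δ > 0 so that 0 < |x − 4| < δ implies |(-11x - 10) + 54| < ε.
Since (-11x - 10) + 54 = -11(x − 4), we have |(-11x - 10) + 54| = 11|x − 4|.
Thus it suffices that |x − 4| < ε/11.
Take δ = ε/11. If 0 < |x − 4| < δ then |(-11x - 10) + 54| = 11|x − 4| < 11·(ε/11) = ε.

δ = ε/11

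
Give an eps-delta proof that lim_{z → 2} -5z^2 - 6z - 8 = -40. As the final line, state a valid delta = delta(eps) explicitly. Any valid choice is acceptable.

delta = min(1, eps/31)

Let eps > 0 be given. We want delta > 0 such that 0 < |z − 2| < delta implies |(-5z^2 - 6z - 8) + 40| < eps.
(-5z^2 - 6z - 8) + 40 = -5z^2 - 6z + 32 = (z − 2)(-5z - 16).
So |(-5z^2 - 6z - 8) + 40| = |z − 2|·|-5z - 16|.
Assume first that |z − 2| < 1, so |z| < 3. Then |-5z - 16| ≤ 5·3 + 16 = 31.
Hence |(-5z^2 - 6z - 8) + 40| ≤ 31|z − 2| < eps provided |z − 2| < eps/31.
Choosing delta = min(1, eps/31) ensures both conditions, hence |(-5z^2 - 6z - 8) + 40| < eps.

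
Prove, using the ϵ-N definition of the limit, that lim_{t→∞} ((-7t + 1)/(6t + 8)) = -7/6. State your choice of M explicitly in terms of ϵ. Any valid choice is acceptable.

M = (31/18)/ϵ

Suppose ϵ > 0. We seek M > 0 such that t > M implies |(-7t + 1)/(6t + 8) + 7/6| < ϵ.
(-7t + 1)/(6t + 8) + 7/6 = (6(-7t + 1) − (-7)(6t + 8)) / (6(6t + 8)) = 62/(6(6t + 8)).
For t > 0 we have 6t + 8 > 6t, so |(-7t + 1)/(6t + 8) + 7/6| = 62/(6(6t + 8)) < 62/(6·6t) = (31/18)/t.
Thus |(-7t + 1)/(6t + 8) + 7/6| < ϵ whenever t > (31/18)/ϵ.
Take M = (31/18)/ϵ. If t > M then |(-7t + 1)/(6t + 8) + 7/6| < (31/18)/t < ϵ.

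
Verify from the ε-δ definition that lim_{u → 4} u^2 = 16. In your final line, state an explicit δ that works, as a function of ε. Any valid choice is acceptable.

Fix ε > 0. We seek δ > 0 with 0 < |u − 4| < δ ⇒ |u^2 − 16| < ε.
Factor: u^2 − 16 = (u − 4)(u + 4), so |u^2 − 16| = |u − 4|·|u + 4|.
Impose δ ≤ 2 so that |u| < 6; then |u + 4| ≤ 10.
Hence |u^2 − 16| ≤ 10|u − 4|, which is < ε once |u − 4| < ε/10.
Take δ = min(2, ε/10). If 0 < |u − 4| < δ then both bounds hold and |u^2 − 16| ≤ 10|u − 4| < 10·(ε/10) = ε.

δ = min(2, ε/10)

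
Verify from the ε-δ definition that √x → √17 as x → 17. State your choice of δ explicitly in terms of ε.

Let ε > 0. We want δ > 0 such that 0 < |x − 17| < δ implies |√x − √17| < ε.
Multiplying by the conjugate, |√x − √17| = |x − 17|/(√x + √17).
Restrict δ ≤ 17 so that |x − 17| < 17 forces x > 0, and then √x + √17 > √17.
Hence |√x − √17| < |x − 17|/√17, which is < ε once |x − 17| < √17·ε.
Take δ = min(17, √17·ε). If 0 < |x − 17| < δ then x > 0 and |√x − √17| < |x − 17|/√17 < ε.

δ = min(17, √17·ε)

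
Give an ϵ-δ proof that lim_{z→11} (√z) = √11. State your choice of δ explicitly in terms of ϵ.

Let ϵ > 0 be given. We want δ > 0 such that 0 < |z − 11| < δ implies |√z − √11| < ϵ.
Rationalise: √z − √11 = (z − 11)/(√z + √11), so |√z − √11| = |z − 11|/(√z + √11).
Restrict δ ≤ 11 so that |z − 11| < 11 forces z > 0, and then √z + √11 > √11.
Hence |√z − √11| < |z − 11|/√11, which is < ϵ once |z − 11| < √11·ϵ.
Take δ = min(11, √11·ϵ). If 0 < |z − 11| < δ then z > 0 and |√z − √11| < |z − 11|/√11 < ϵ.

δ = min(11, √11·ϵ)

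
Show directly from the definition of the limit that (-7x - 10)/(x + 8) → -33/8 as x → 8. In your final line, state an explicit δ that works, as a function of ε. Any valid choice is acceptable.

δ = min(8, (64/23)ε)

Suppose ε > 0. We want δ > 0 with 0 < |x − 8| < δ ⇒ |(-7x - 10)/(x + 8) + 33/8| < ε.
Combining over a common denominator, (-7x - 10)/(x + 8) + 33/8 = [(-7x - 10)·16 − (-66)·(x + 8)] / [16·(x + 8)] = -46(x − 8) / (16(x + 8)).
So |(-7x - 10)/(x + 8) + 33/8| = 46|x − 8| / (16·|x + 8|).
Require δ ≤ 8, so |x + 8| ≥ |16| − |x − 8| > 16 − 8 = 8.
Hence |(-7x - 10)/(x + 8) + 33/8| < 46|x − 8|/(16·8) = (23/64)|x − 8|, which is < ε once |x − 8| < (64/23)ε.
Take δ = min(8, (64/23)ε). Then 0 < |x − 8| < δ forces both bounds, so |(-7x - 10)/(x + 8) + 33/8| < ε.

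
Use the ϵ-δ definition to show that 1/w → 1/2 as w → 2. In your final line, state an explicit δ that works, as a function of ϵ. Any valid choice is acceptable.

δ = min(1, 2ϵ)

Let ϵ > 0 be given. We seek δ > 0 such that 0 < |w − 2| < δ implies |1/w − (1/2)| < ϵ.
|1/w − (1/2)| = |2 − w|/(2·|w|) = |w − 2|/(2|w|).
Require δ ≤ 1 so that |w| > 2 − 1 = 1, hence 2|w| > 2.
Then |1/w − (1/2)| < |w − 2|/2, which is < ϵ when |w − 2| < 2ϵ.
Take δ = min(1, 2ϵ). Then 0 < |w − 2| < δ gives both |w − 2| < 1 and |w − 2| < 2ϵ, so |1/w − (1/2)| < ϵ.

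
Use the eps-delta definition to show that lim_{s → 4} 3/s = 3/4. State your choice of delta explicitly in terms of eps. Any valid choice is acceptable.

Let eps > 0 be given. We seek delta > 0 such that 0 < |s − 4| < delta implies |3/s − (3/4)| < eps.
|3/s − (3/4)| = 3·|4 − s|/(4·|s|) = 3|s − 4|/(4|s|).
Require delta ≤ 2 so that |s| > 4 − 2 = 2, hence 4|s| > 8.
Then |3/s − (3/4)| < 3|s − 4|/8, which is < eps when |s − 4| < (8/3)eps.
Take delta = min(2, (8/3)eps). Then 0 < |s − 4| < delta gives both |s − 4| < 2 and |s − 4| < (8/3)eps, so |3/s − (3/4)| < eps.

delta = min(2, (8/3)eps)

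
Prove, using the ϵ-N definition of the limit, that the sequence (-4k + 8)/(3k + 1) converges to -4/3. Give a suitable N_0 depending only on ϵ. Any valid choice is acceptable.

Suppose ϵ > 0. For k ≥ 1, |(-4k + 8)/(3k + 1) + 4/3| = |28|/(3(3k + 1)) = 28/(3(3k + 1)).
Since 3k + 1 ≥ 3k for k ≥ 1, this is ≤ 28/(3·3k) = (28/9)/k.
So |(-4k + 8)/(3k + 1) + 4/3| < ϵ whenever k > (28/9)/ϵ.
Take N_0 = (28/9)/ϵ. If k > N_0 then |(-4k + 8)/(3k + 1) + 4/3| ≤ (28/9)/k < ϵ.

N_0 = (28/9)/ϵ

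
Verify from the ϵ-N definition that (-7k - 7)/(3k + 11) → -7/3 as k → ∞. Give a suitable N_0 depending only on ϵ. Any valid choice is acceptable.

N_0 = (56/9)/ϵ

Let ϵ > 0 be given. For k ≥ 1, |(-7k - 7)/(3k + 11) + 7/3| = |56|/(3(3k + 11)) = 56/(3(3k + 11)).
Since 3k + 11 ≥ 3k for k ≥ 1, this is ≤ 56/(3·3k) = (56/9)/k.
So |(-7k - 7)/(3k + 11) + 7/3| < ϵ whenever k > (56/9)/ϵ.
Take N_0 = (56/9)/ϵ. If k > N_0 then |(-7k - 7)/(3k + 11) + 7/3| ≤ (56/9)/k < ϵ.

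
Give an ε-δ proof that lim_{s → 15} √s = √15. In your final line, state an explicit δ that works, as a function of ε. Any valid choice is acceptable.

δ = min(15, √15·ε)

Suppose ε > 0. We want δ > 0 such that 0 < |s − 15| < δ implies |√s − √15| < ε.
Multiplying by the conjugate, |√s − √15| = |s − 15|/(√s + √15).
Restrict δ ≤ 15 so that |s − 15| < 15 forces s > 0, and then √s + √15 > √15.
Hence |√s − √15| < |s − 15|/√15, which is < ε once |s − 15| < √15·ε.
Take δ = min(15, √15·ε). If 0 < |s − 15| < δ then s > 0 and |√s − √15| < |s − 15|/√15 < ε.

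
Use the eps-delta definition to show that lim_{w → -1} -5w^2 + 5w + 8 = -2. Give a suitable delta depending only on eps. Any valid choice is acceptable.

Let eps > 0. We want delta > 0 such that 0 < |w + 1| < delta implies |(-5w^2 + 5w + 8) + 2| < eps.
(-5w^2 + 5w + 8) + 2 = -5w^2 + 5w + 10 = (w + 1)(-5w + 10).
So |(-5w^2 + 5w + 8) + 2| = |w + 1|·|-5w + 10|.
Assume first that |w + 1| < 1, so |w| < 2. Then |-5w + 10| ≤ 5·2 + 10 = 20.
Hence |(-5w^2 + 5w + 8) + 2| ≤ 20|w + 1| < eps provided |w + 1| < eps/20.
Choosing delta = min(1, eps/20) ensures both conditions, hence |(-5w^2 + 5w + 8) + 2| < eps.

delta = min(1, eps/20)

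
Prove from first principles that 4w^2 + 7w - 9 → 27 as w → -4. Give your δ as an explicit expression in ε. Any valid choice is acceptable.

Let ε > 0. We want δ > 0 such that 0 < |w + 4| < δ implies |(4w^2 + 7w - 9) − 27| < ε.
(4w^2 + 7w - 9) − 27 = 4w^2 + 7w - 36 = (w + 4)(4w - 9).
So |(4w^2 + 7w - 9) − 27| = |w + 4|·|4w - 9|.
Assume first that |w + 4| < 1, so |w| < 5. Then |4w - 9| ≤ 4·5 + 9 = 29.
Hence |(4w^2 + 7w - 9) − 27| ≤ 29|w + 4| < ε provided |w + 4| < ε/29.
Take δ = min(1, ε/29). Then 0 < |w + 4| < δ gives both |w + 4| < 1 and |w + 4| < ε/29, so |(4w^2 + 7w - 9) − 27| < ε.

δ = min(1, ε/29)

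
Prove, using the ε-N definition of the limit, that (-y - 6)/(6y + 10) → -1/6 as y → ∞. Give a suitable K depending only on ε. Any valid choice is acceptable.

K = (13/18)/ε

Let ε > 0 be given. We seek K > 0 such that y > K implies |(-y - 6)/(6y + 10) + 1/6| < ε.
(-y - 6)/(6y + 10) + 1/6 = (6(-y - 6) − (-1)(6y + 10)) / (6(6y + 10)) = -26/(6(6y + 10)).
For y > 0 we have 6y + 10 > 6y, so |(-y - 6)/(6y + 10) + 1/6| = 26/(6(6y + 10)) < 26/(6·6y) = (13/18)/y.
Thus |(-y - 6)/(6y + 10) + 1/6| < ε whenever y > (13/18)/ε.
Take K = (13/18)/ε. If y > K then |(-y - 6)/(6y + 10) + 1/6| < (13/18)/y < ε.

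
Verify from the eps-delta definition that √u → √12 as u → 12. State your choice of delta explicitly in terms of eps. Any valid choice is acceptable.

Suppose eps > 0. We want delta > 0 such that 0 < |u − 12| < delta implies |√u − √12| < eps.
Multiplying by the conjugate, |√u − √12| = |u − 12|/(√u + √12).
Restrict delta ≤ 12 so that |u − 12| < 12 forces u > 0, and then √u + √12 > √12.
Hence |√u − √12| < |u − 12|/√12, which is < eps once |u − 12| < √12·eps.
Take delta = min(12, √12·eps). If 0 < |u − 12| < delta then u > 0 and |√u − √12| < |u − 12|/√12 < eps.

delta = min(12, √12·eps)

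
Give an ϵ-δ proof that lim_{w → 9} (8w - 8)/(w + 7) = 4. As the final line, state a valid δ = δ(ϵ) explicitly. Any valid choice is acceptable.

Let ϵ > 0. We want δ > 0 with 0 < |w − 9| < δ ⇒ |(8w - 8)/(w + 7) − 4| < ϵ.
Combining over a common denominator, (8w - 8)/(w + 7) − 4 = [(8w - 8)·16 − 64·(w + 7)] / [16·(w + 7)] = 64(w − 9) / (16(w + 7)).
So |(8w - 8)/(w + 7) − 4| = 64|w − 9| / (16·|w + 7|).
Restrict δ ≤ 8. Then |w − 9| < 8 gives |w + 7| = |(w − 9) + 16| ≥ 16 − 8 = 8.
Hence |(8w - 8)/(w + 7) − 4| < 64|w − 9|/(16·8) = (1/2)|w − 9|, which is < ϵ once |w − 9| < 2ϵ.
Take δ = min(8, 2ϵ). Then 0 < |w − 9| < δ forces both bounds, so |(8w - 8)/(w + 7) − 4| < ϵ.

δ = min(8, 2ϵ)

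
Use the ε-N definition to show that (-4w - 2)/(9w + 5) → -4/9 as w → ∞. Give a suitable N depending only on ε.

N = (2/81)/ε

Let ε > 0. We seek N > 0 such that w > N implies |(-4w - 2)/(9w + 5) + 4/9| < ε.
(-4w - 2)/(9w + 5) + 4/9 = (9(-4w - 2) − (-4)(9w + 5)) / (9(9w + 5)) = 2/(9(9w + 5)).
For w > 0 we have 9w + 5 > 9w, so |(-4w - 2)/(9w + 5) + 4/9| = 2/(9(9w + 5)) < 2/(9·9w) = (2/81)/w.
Thus |(-4w - 2)/(9w + 5) + 4/9| < ε whenever w > (2/81)/ε.
Take N = (2/81)/ε. If w > N then |(-4w - 2)/(9w + 5) + 4/9| < (2/81)/w < ε.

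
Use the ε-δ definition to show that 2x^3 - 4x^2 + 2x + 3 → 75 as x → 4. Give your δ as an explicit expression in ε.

δ = min(1, ε/88)

Let ε > 0 be given. We want δ > 0 such that 0 < |x − 4| < δ implies |(2x^3 - 4x^2 + 2x + 3) − 75| < ε.
(2x^3 - 4x^2 + 2x + 3) − 75 = 2x^3 - 4x^2 + 2x - 72 = (x − 4)(2x^2 + 4x + 18).
So |(2x^3 - 4x^2 + 2x + 3) − 75| = |x − 4|·|2x^2 + 4x + 18|.
Require δ ≤ 1. Then |x − 4| < 1 gives |x| < 5, and by the triangle inequality |2x^2 + 4x + 18| ≤ 2·5^2 + 4·5 + 18 = 88.
Hence |(2x^3 - 4x^2 + 2x + 3) − 75| ≤ 88|x − 4| < ε provided |x − 4| < ε/88.
Choosing δ = min(1, ε/88) ensures both conditions, hence |(2x^3 - 4x^2 + 2x + 3) − 75| < ε.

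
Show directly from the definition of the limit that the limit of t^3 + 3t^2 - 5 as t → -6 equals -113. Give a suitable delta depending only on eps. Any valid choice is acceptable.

Let eps > 0 be given. We want delta > 0 such that 0 < |t + 6| < delta implies |(t^3 + 3t^2 - 5) + 113| < eps.
(t^3 + 3t^2 - 5) + 113 = t^3 + 3t^2 + 108 = (t + 6)(t^2 - 3t + 18).
So |(t^3 + 3t^2 - 5) + 113| = |t + 6|·|t^2 - 3t + 18|.
Require delta ≤ 1. Then |t + 6| < 1 gives |t| < 7, and by the triangle inequality |t^2 - 3t + 18| ≤ 7^2 + 3·7 + 18 = 88.
Hence |(t^3 + 3t^2 - 5) + 113| ≤ 88|t + 6| < eps provided |t + 6| < eps/88.
Choosing delta = min(1, eps/88) ensures both conditions, hence |(t^3 + 3t^2 - 5) + 113| < eps.

delta = min(1, eps/88)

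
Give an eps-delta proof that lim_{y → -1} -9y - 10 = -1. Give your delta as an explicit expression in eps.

delta = eps/9

Fix eps > 0. We need delta > 0 so that 0 < |y + 1| < delta implies |(-9y - 10) + 1| < eps.
|(-9y - 10) + 1| = |-9y - 9| = 9|y + 1|.
So 9|y + 1| < eps exactly when |y + 1| < eps/9.
Choosing delta = eps/9 gives |(-9y - 10) + 1| = 9|y + 1| < eps whenever |y + 1| < delta.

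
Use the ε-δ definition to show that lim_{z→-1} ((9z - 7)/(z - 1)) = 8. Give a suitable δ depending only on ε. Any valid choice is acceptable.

Let ε > 0. We want δ > 0 with 0 < |z + 1| < δ ⇒ |(9z - 7)/(z - 1) − 8| < ε.
Combining over a common denominator, (9z - 7)/(z - 1) − 8 = [(9z - 7)·(-2) − (-16)·(z - 1)] / [(-2)·(z - 1)] = -2(z + 1) / ((-2)(z - 1)).
So |(9z - 7)/(z - 1) − 8| = 2|z + 1| / (2·|z − 1|).
Require δ ≤ 1, so |z − 1| ≥ |-2| − |z + 1| > 2 − 1 = 1.
Hence |(9z - 7)/(z - 1) − 8| < 2|z + 1|/(2·1) = |z + 1|, which is < ε once |z + 1| < ε.
Take δ = min(1, ε). Then 0 < |z + 1| < δ forces both bounds, so |(9z - 7)/(z - 1) − 8| < ε.

δ = min(1, ε)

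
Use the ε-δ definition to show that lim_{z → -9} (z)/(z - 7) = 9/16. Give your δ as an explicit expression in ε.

δ = min(8, (128/7)ε)

Let ε > 0. We want δ > 0 with 0 < |z + 9| < δ ⇒ |(z)/(z - 7) − (9/16)| < ε.
Combining over a common denominator, (z)/(z - 7) − (9/16) = [(z)·(-16) − (-9)·(z - 7)] / [(-16)·(z - 7)] = -7(z + 9) / ((-16)(z - 7)).
So |(z)/(z - 7) − (9/16)| = 7|z + 9| / (16·|z − 7|).
Restrict δ ≤ 8. Then |z + 9| < 8 gives |z − 7| = |(z + 9) + (-16)| ≥ 16 − 8 = 8.
Hence |(z)/(z - 7) − (9/16)| < 7|z + 9|/(16·8) = (7/128)|z + 9|, which is < ε once |z + 9| < (128/7)ε.
Take δ = min(8, (128/7)ε). Then 0 < |z + 9| < δ forces both bounds, so |(z)/(z - 7) − (9/16)| < ε.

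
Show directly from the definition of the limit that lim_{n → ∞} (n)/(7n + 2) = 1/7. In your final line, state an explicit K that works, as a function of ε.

Suppose ε > 0. For n ≥ 1, |(n)/(7n + 2) − (1/7)| = |-2|/(7(7n + 2)) = 2/(7(7n + 2)).
Since 7n + 2 ≥ 7n for n ≥ 1, this is ≤ 2/(7·7n) = (2/49)/n.
So |(n)/(7n + 2) − (1/7)| < ε whenever n > (2/49)/ε.
Take K = (2/49)/ε. If n > K then |(n)/(7n + 2) − (1/7)| ≤ (2/49)/n < ε.

K = (2/49)/ε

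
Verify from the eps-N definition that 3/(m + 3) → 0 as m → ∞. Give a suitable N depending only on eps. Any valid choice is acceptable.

N = 3/eps

Let eps > 0. For m ≥ 1, |3/(m + 3) − 0| = 3/(m + 3) ≤ 3/m.
We need 3/m < eps, i.e. m > 3/eps.
Take N = 3/eps. If m > N then |3/(m + 3)| ≤ 3/m < eps.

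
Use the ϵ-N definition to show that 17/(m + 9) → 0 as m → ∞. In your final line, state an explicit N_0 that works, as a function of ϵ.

Suppose ϵ > 0. For m ≥ 1, |17/(m + 9) − 0| = 17/(m + 9) ≤ 17/m.
We need 17/m < ϵ, i.e. m > 17/ϵ.
Take N_0 = 17/ϵ. If m > N_0 then |17/(m + 9)| ≤ 17/m < ϵ.

N_0 = 17/ϵ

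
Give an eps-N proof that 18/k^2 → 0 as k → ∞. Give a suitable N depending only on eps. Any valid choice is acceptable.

Let eps > 0 be given. For k ≥ 1, |18/k^2 − 0| = 18/k^2.
18/k^2 < eps ⇔ k^2 > 18/eps ⇔ k > (18/eps)^{1/2}.
Take N = (18/eps)^{1/2}. Then k > N implies 18/k^2 < eps.

N = (18/eps)^{1/2}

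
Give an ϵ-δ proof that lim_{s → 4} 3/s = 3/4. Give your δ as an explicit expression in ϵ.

Let ϵ > 0. We seek δ > 0 such that 0 < |s − 4| < δ implies |3/s − (3/4)| < ϵ.
|3/s − (3/4)| = 3·|4 − s|/(4·|s|) = 3|s − 4|/(4|s|).
Require δ ≤ 2 so that |s| > 4 − 2 = 2, hence 4|s| > 8.
Then |3/s − (3/4)| < 3|s − 4|/8, which is < ϵ when |s − 4| < (8/3)ϵ.
Take δ = min(2, (8/3)ϵ). Then 0 < |s − 4| < δ gives both |s − 4| < 2 and |s − 4| < (8/3)ϵ, so |3/s − (3/4)| < ϵ.

δ = min(2, (8/3)ϵ)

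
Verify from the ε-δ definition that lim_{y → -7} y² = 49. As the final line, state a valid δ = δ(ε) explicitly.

δ = min(1, ε/15)

Let ε > 0. We seek δ > 0 with 0 < |y + 7| < δ ⇒ |y² − 49| < ε.
Factor: y² − 49 = (y + 7)(y - 7), so |y² − 49| = |y + 7|·|y - 7|.
Restrict δ ≤ 1. Then |y + 7| < 1 gives |y| < 8, so by the triangle inequality |y - 7| ≤ 8 + 7 = 15.
Hence |y² − 49| ≤ 15|y + 7|, which is < ε once |y + 7| < ε/15.
Take δ = min(1, ε/15). If 0 < |y + 7| < δ then both bounds hold and |y² − 49| ≤ 15|y + 7| < 15·(ε/15) = ε.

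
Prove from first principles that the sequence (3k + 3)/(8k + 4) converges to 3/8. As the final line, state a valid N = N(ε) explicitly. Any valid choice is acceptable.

Let ε > 0. For k ≥ 1, |(3k + 3)/(8k + 4) − (3/8)| = |12|/(8(8k + 4)) = 12/(8(8k + 4)).
Since 8k + 4 ≥ 8k for k ≥ 1, this is ≤ 12/(8·8k) = (3/16)/k.
So |(3k + 3)/(8k + 4) − (3/8)| < ε whenever k > (3/16)/ε.
Take N = (3/16)/ε. If k > N then |(3k + 3)/(8k + 4) − (3/8)| ≤ (3/16)/k < ε.

N = (3/16)/ε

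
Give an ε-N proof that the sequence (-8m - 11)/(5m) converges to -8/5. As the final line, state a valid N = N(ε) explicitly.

Fix ε > 0. For m ≥ 1, |(-8m - 11)/(5m) + 8/5| = |-55|/(5(5m)) = 55/(5(5m)).
Since 5m ≥ 5m for m ≥ 1, this is ≤ 55/(5·5m) = (11/5)/m.
So |(-8m - 11)/(5m) + 8/5| < ε whenever m > (11/5)/ε.
Take N = (11/5)/ε. If m > N then |(-8m - 11)/(5m) + 8/5| ≤ (11/5)/m < ε.

N = (11/5)/ε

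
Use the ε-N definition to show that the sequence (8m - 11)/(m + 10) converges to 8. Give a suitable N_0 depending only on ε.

N_0 = 91/ε

Suppose ε > 0. For m ≥ 1, |(8m - 11)/(m + 10) − 8| = |-91|/((m + 10)) = 91/((m + 10)).
Since m + 10 ≥ m for m ≥ 1, this is ≤ 91/(m) = 91/m.
So |(8m - 11)/(m + 10) − 8| < ε whenever m > 91/ε.
Take N_0 = 91/ε. If m > N_0 then |(8m - 11)/(m + 10) − 8| ≤ 91/m < ε.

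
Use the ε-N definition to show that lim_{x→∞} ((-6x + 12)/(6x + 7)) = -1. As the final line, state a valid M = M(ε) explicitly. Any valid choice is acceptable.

M = (19/6)/ε

Let ε > 0. We seek M > 0 such that x > M implies |(-6x + 12)/(6x + 7) + 1| < ε.
(-6x + 12)/(6x + 7) + 1 = (6(-6x + 12) − (-6)(6x + 7)) / (6(6x + 7)) = 114/(6(6x + 7)).
For x > 0 we have 6x + 7 > 6x, so |(-6x + 12)/(6x + 7) + 1| = 114/(6(6x + 7)) < 114/(6·6x) = (19/6)/x.
Thus |(-6x + 12)/(6x + 7) + 1| < ε whenever x > (19/6)/ε.
Take M = (19/6)/ε. If x > M then |(-6x + 12)/(6x + 7) + 1| < (19/6)/x < ε.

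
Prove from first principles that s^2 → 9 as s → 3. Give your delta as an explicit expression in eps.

Let eps > 0 be given. We seek delta > 0 with 0 < |s − 3| < delta ⇒ |s^2 − 9| < eps.
Factor: s^2 − 9 = (s − 3)(s + 3), so |s^2 − 9| = |s − 3|·|s + 3|.
Impose delta ≤ 2 so that |s| < 5; then |s + 3| ≤ 8.
Hence |s^2 − 9| ≤ 8|s − 3|, which is < eps once |s − 3| < eps/8.
Take delta = min(2, eps/8). If 0 < |s − 3| < delta then both bounds hold and |s^2 − 9| ≤ 8|s − 3| < 8·(eps/8) = eps.

delta = min(2, eps/8)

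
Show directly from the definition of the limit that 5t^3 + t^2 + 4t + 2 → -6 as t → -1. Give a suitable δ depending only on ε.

Suppose ε > 0. We want δ > 0 such that 0 < |t + 1| < δ implies |(5t^3 + t^2 + 4t + 2) + 6| < ε.
(5t^3 + t^2 + 4t + 2) + 6 = 5t^3 + t^2 + 4t + 8 = (t + 1)(5t^2 - 4t + 8).
So |(5t^3 + t^2 + 4t + 2) + 6| = |t + 1|·|5t^2 - 4t + 8|.
Assume first that |t + 1| < 1, so |t| < 2. Then |5t^2 - 4t + 8| ≤ 5·2^2 + 4·2 + 8 = 36.
Hence |(5t^3 + t^2 + 4t + 2) + 6| ≤ 36|t + 1| < ε provided |t + 1| < ε/36.
Take δ = min(1, ε/36). Then 0 < |t + 1| < δ gives both |t + 1| < 1 and |t + 1| < ε/36, so |(5t^3 + t^2 + 4t + 2) + 6| < ε.

δ = min(1, ε/36)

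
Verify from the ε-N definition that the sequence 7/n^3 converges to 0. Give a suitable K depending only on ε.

K = (7/ε)^{1/3}

Fix ε > 0. For n ≥ 1, |7/n^3 − 0| = 7/n^3.
7/n^3 < ε ⇔ n^3 > 7/ε ⇔ n > (7/ε)^{1/3}.
Take K = (7/ε)^{1/3}. Then n > K implies 7/n^3 < ε.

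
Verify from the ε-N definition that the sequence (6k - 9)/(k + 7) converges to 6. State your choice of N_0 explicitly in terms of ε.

Fix ε > 0. For k ≥ 1, |(6k - 9)/(k + 7) − 6| = |-51|/((k + 7)) = 51/((k + 7)).
Since k + 7 ≥ k for k ≥ 1, this is ≤ 51/(k) = 51/k.
So |(6k - 9)/(k + 7) − 6| < ε whenever k > 51/ε.
Take N_0 = 51/ε. If k > N_0 then |(6k - 9)/(k + 7) − 6| ≤ 51/k < ε.

N_0 = 51/ε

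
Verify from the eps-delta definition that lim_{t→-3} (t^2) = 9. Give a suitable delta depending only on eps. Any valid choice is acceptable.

Fix eps > 0. We seek delta > 0 with 0 < |t + 3| < delta ⇒ |t^2 − 9| < eps.
Factor: t^2 − 9 = (t + 3)(t - 3), so |t^2 − 9| = |t + 3|·|t - 3|.
Impose delta ≤ 1 so that |t| < 4; then |t - 3| ≤ 7.
Hence |t^2 − 9| ≤ 7|t + 3|, which is < eps once |t + 3| < eps/7.
Take delta = min(1, eps/7). If 0 < |t + 3| < delta then both bounds hold and |t^2 − 9| ≤ 7|t + 3| < 7·(eps/7) = eps.

delta = min(1, eps/7)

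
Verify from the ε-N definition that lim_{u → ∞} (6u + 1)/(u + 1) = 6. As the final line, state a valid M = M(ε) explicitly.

M = 5/ε

Suppose ε > 0. We seek M > 0 such that u > M implies |(6u + 1)/(u + 1) − 6| < ε.
(6u + 1)/(u + 1) − 6 = ((6u + 1) − 6(u + 1)) / ((u + 1)) = -5/((u + 1)).
For u > 0 we have u + 1 > u, so |(6u + 1)/(u + 1) − 6| = 5/((u + 1)) < 5/(u) = 5/u.
Thus |(6u + 1)/(u + 1) − 6| < ε whenever u > 5/ε.
Take M = 5/ε. If u > M then |(6u + 1)/(u + 1) − 6| < 5/u < ε.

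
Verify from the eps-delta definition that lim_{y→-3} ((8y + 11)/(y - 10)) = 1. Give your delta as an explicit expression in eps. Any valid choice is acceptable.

delta = min(13/2, (13/14)eps)

Let eps > 0. We want delta > 0 with 0 < |y + 3| < delta ⇒ |(8y + 11)/(y - 10) − 1| < eps.
Combining over a common denominator, (8y + 11)/(y - 10) − 1 = [(8y + 11)·(-13) − (-13)·(y - 10)] / [(-13)·(y - 10)] = -91(y + 3) / ((-13)(y - 10)).
So |(8y + 11)/(y - 10) − 1| = 91|y + 3| / (13·|y − 10|).
Restrict delta ≤ 13/2. Then |y + 3| < 13/2 gives |y − 10| = |(y + 3) + (-13)| ≥ 13 − 13/2 = 13/2.
Hence |(8y + 11)/(y - 10) − 1| < 91|y + 3|/(13·(13/2)) = (14/13)|y + 3|, which is < eps once |y + 3| < (13/14)eps.
Take delta = min(13/2, (13/14)eps). Then 0 < |y + 3| < delta forces both bounds, so |(8y + 11)/(y - 10) − 1| < eps.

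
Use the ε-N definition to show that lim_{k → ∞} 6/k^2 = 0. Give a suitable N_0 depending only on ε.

N_0 = (6/ε)^{1/2}

Suppose ε > 0. For k ≥ 1, |6/k^2 − 0| = 6/k^2.
6/k^2 < ε ⇔ k^2 > 6/ε ⇔ k > (6/ε)^{1/2}.
Take N_0 = (6/ε)^{1/2}. Then k > N_0 implies 6/k^2 < ε.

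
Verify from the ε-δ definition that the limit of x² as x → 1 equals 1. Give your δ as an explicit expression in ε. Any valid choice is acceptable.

δ = min(1, ε/3)

Let ε > 0. We seek δ > 0 with 0 < |x − 1| < δ ⇒ |x² − 1| < ε.
Factor: x² − 1 = (x − 1)(x + 1), so |x² − 1| = |x − 1|·|x + 1|.
Restrict δ ≤ 1. Then |x − 1| < 1 gives |x| < 2, so by the triangle inequality |x + 1| ≤ 2 + 1 = 3.
Hence |x² − 1| ≤ 3|x − 1|, which is < ε once |x − 1| < ε/3.
Take δ = min(1, ε/3). If 0 < |x − 1| < δ then both bounds hold and |x² − 1| ≤ 3|x − 1| < 3·(ε/3) = ε.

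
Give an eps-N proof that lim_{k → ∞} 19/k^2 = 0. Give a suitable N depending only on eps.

N = (19/eps)^{1/2}

Let eps > 0 be given. For k ≥ 1, |19/k^2 − 0| = 19/k^2.
19/k^2 < eps ⇔ k^2 > 19/eps ⇔ k > (19/eps)^{1/2}.
Take N = (19/eps)^{1/2}. Then k > N implies 19/k^2 < eps.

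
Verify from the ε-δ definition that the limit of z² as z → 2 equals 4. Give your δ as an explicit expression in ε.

δ = min(2, ε/6)

Let ε > 0 be given. We seek δ > 0 with 0 < |z − 2| < δ ⇒ |z² − 4| < ε.
Factor: z² − 4 = (z − 2)(z + 2), so |z² − 4| = |z − 2|·|z + 2|.
Impose δ ≤ 2 so that |z| < 4; then |z + 2| ≤ 6.
Hence |z² − 4| ≤ 6|z − 2|, which is < ε once |z − 2| < ε/6.
Take δ = min(2, ε/6). If 0 < |z − 2| < δ then both bounds hold and |z² − 4| ≤ 6|z − 2| < 6·(ε/6) = ε.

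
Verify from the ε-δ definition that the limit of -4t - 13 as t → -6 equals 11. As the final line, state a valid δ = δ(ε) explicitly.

δ = ε/4

Suppose ε > 0. We need δ > 0 so that 0 < |t + 6| < δ implies |(-4t - 13) − 11| < ε.
|(-4t - 13) − 11| = |-4t - 24| = 4|t + 6|.
Thus it suffices that |t + 6| < ε/4.
Choosing δ = ε/4 gives |(-4t - 13) − 11| = 4|t + 6| < ε whenever |t + 6| < δ.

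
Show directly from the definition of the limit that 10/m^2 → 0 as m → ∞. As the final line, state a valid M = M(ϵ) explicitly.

M = (10/ϵ)^{1/2}

Suppose ϵ > 0. For m ≥ 1, |10/m^2 − 0| = 10/m^2.
10/m^2 < ϵ ⇔ m^2 > 10/ϵ ⇔ m > (10/ϵ)^{1/2}.
Take M = (10/ϵ)^{1/2}. Then m > M implies 10/m^2 < ϵ.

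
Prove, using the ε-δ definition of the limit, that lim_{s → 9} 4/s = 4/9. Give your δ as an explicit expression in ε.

Let ε > 0. We seek δ > 0 such that 0 < |s − 9| < δ implies |4/s − (4/9)| < ε.
|4/s − (4/9)| = 4·|9 − s|/(9·|s|) = 4|s − 9|/(9|s|).
Restrict δ ≤ 9/2. Then |s − 9| < 9/2 gives |s| > 9/2, so 9|s| > 81/2.
Then |4/s − (4/9)| < 4|s − 9|/(81/2), which is < ε when |s − 9| < (81/8)ε.
Take δ = min(9/2, (81/8)ε). Then 0 < |s − 9| < δ gives both |s − 9| < 9/2 and |s − 9| < (81/8)ε, so |4/s − (4/9)| < ε.

δ = min(9/2, (81/8)ε)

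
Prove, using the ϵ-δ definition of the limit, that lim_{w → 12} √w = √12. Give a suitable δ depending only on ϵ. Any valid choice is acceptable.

Fix ϵ > 0. We want δ > 0 such that 0 < |w − 12| < δ implies |√w − √12| < ϵ.
Rationalise: √w − √12 = (w − 12)/(√w + √12), so |√w − √12| = |w − 12|/(√w + √12).
Restrict δ ≤ 12 so that |w − 12| < 12 forces w > 0, and then √w + √12 > √12.
Hence |√w − √12| < |w − 12|/√12, which is < ϵ once |w − 12| < √12·ϵ.
Take δ = min(12, √12·ϵ). If 0 < |w − 12| < δ then w > 0 and |√w − √12| < |w − 12|/√12 < ϵ.

δ = min(12, √12·ϵ)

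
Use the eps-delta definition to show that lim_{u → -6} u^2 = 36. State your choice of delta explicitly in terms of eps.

Let eps > 0. We seek delta > 0 with 0 < |u + 6| < delta ⇒ |u^2 − 36| < eps.
Factor: u^2 − 36 = (u + 6)(u - 6), so |u^2 − 36| = |u + 6|·|u - 6|.
Restrict delta ≤ 1. Then |u + 6| < 1 gives |u| < 7, so by the triangle inequality |u - 6| ≤ 7 + 6 = 13.
Hence |u^2 − 36| ≤ 13|u + 6|, which is < eps once |u + 6| < eps/13.
Take delta = min(1, eps/13). If 0 < |u + 6| < delta then both bounds hold and |u^2 − 36| ≤ 13|u + 6| < 13·(eps/13) = eps.

delta = min(1, eps/13)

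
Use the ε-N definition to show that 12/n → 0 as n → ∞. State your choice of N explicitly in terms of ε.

N = 12/ε

Fix ε > 0. For n ≥ 1, |12/n − 0| = 12/(n) ≤ 12/n.
We need 12/n < ε, i.e. n > 12/ε.
Take N = 12/ε. If n > N then |12/n| ≤ 12/n < ε.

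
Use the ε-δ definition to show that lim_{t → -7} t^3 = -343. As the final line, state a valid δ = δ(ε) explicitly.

δ = min(1, ε/169)

Suppose ε > 0. We seek δ > 0 with 0 < |t + 7| < δ ⇒ |t^3 + 343| < ε.
Factor: t^3 + 343 = (t + 7)(t^2 - 7t + 49), so |t^3 + 343| = |t + 7|·|t^2 - 7t + 49|.
Restrict δ ≤ 1. Then |t + 7| < 1 gives |t| < 8, so by the triangle inequality |t^2 - 7t + 49| ≤ 8^2 + 7·8 + 49 = 169.
Hence |t^3 + 343| ≤ 169|t + 7|, which is < ε once |t + 7| < ε/169.
Take δ = min(1, ε/169). If 0 < |t + 7| < δ then both bounds hold and |t^3 + 343| ≤ 169|t + 7| < 169·(ε/169) = ε.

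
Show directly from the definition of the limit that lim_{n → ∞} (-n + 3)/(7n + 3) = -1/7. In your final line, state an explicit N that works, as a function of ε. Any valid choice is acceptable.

N = (24/49)/ε

Let ε > 0. For n ≥ 1, |(-n + 3)/(7n + 3) + 1/7| = |24|/(7(7n + 3)) = 24/(7(7n + 3)).
Since 7n + 3 ≥ 7n for n ≥ 1, this is ≤ 24/(7·7n) = (24/49)/n.
So |(-n + 3)/(7n + 3) + 1/7| < ε whenever n > (24/49)/ε.
Take N = (24/49)/ε. If n > N then |(-n + 3)/(7n + 3) + 1/7| ≤ (24/49)/n < ε.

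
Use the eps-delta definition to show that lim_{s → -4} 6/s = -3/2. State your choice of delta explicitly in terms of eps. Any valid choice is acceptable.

delta = min(2, (4/3)eps)

Suppose eps > 0. We seek delta > 0 such that 0 < |s + 4| < delta implies |6/s + 3/2| < eps.
|6/s + 3/2| = 6·|-4 − s|/(4·|s|) = 6|s + 4|/(4|s|).
Require delta ≤ 2 so that |s| > 4 − 2 = 2, hence 4|s| > 8.
Then |6/s + 3/2| < 6|s + 4|/8, which is < eps when |s + 4| < (4/3)eps.
Take delta = min(2, (4/3)eps). Then 0 < |s + 4| < delta gives both |s + 4| < 2 and |s + 4| < (4/3)eps, so |6/s + 3/2| < eps.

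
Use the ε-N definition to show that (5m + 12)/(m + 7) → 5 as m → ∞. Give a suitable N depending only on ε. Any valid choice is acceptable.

N = 23/ε

Suppose ε > 0. For m ≥ 1, |(5m + 12)/(m + 7) − 5| = |-23|/((m + 7)) = 23/((m + 7)).
Since m + 7 ≥ m for m ≥ 1, this is ≤ 23/(m) = 23/m.
So |(5m + 12)/(m + 7) − 5| < ε whenever m > 23/ε.
Take N = 23/ε. If m > N then |(5m + 12)/(m + 7) − 5| ≤ 23/m < ε.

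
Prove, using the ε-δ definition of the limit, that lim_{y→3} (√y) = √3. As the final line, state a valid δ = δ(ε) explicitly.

Suppose ε > 0. We want δ > 0 such that 0 < |y − 3| < δ implies |√y − √3| < ε.
Multiplying by the conjugate, |√y − √3| = |y − 3|/(√y + √3).
Restrict δ ≤ 3 so that |y − 3| < 3 forces y > 0, and then √y + √3 > √3.
Hence |√y − √3| < |y − 3|/√3, which is < ε once |y − 3| < √3·ε.
Take δ = min(3, √3·ε). If 0 < |y − 3| < δ then y > 0 and |√y − √3| < |y − 3|/√3 < ε.

δ = min(3, √3·ε)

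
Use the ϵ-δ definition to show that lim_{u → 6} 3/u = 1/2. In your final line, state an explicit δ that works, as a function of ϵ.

Suppose ϵ > 0. We seek δ > 0 such that 0 < |u − 6| < δ implies |3/u − (1/2)| < ϵ.
|3/u − (1/2)| = 3·|6 − u|/(6·|u|) = 3|u − 6|/(6|u|).
Restrict δ ≤ 3. Then |u − 6| < 3 gives |u| > 3, so 6|u| > 18.
Then |3/u − (1/2)| < 3|u − 6|/18, which is < ϵ when |u − 6| < 6ϵ.
Take δ = min(3, 6ϵ). Then 0 < |u − 6| < δ gives both |u − 6| < 3 and |u − 6| < 6ϵ, so |3/u − (1/2)| < ϵ.

δ = min(3, 6ϵ)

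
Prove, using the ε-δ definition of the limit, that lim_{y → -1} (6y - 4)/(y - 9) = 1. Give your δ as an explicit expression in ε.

δ = min(5, ε)

Let ε > 0. We want δ > 0 with 0 < |y + 1| < δ ⇒ |(6y - 4)/(y - 9) − 1| < ε.
Combining over a common denominator, (6y - 4)/(y - 9) − 1 = [(6y - 4)·(-10) − (-10)·(y - 9)] / [(-10)·(y - 9)] = -50(y + 1) / ((-10)(y - 9)).
So |(6y - 4)/(y - 9) − 1| = 50|y + 1| / (10·|y − 9|).
Require δ ≤ 5, so |y − 9| ≥ |-10| − |y + 1| > 10 − 5 = 5.
Hence |(6y - 4)/(y - 9) − 1| < 50|y + 1|/(10·5) = |y + 1|, which is < ε once |y + 1| < ε.
Take δ = min(5, ε). Then 0 < |y + 1| < δ forces both bounds, so |(6y - 4)/(y - 9) − 1| < ε.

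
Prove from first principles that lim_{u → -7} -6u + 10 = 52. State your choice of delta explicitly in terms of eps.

Let eps > 0. We need delta > 0 so that 0 < |u + 7| < delta implies |(-6u + 10) − 52| < eps.
Since (-6u + 10) − 52 = -6(u + 7), we have |(-6u + 10) − 52| = 6|u + 7|.
So 6|u + 7| < eps exactly when |u + 7| < eps/6.
Take delta = eps/6. If 0 < |u + 7| < delta then |(-6u + 10) − 52| = 6|u + 7| < 6·(eps/6) = eps.

delta = eps/6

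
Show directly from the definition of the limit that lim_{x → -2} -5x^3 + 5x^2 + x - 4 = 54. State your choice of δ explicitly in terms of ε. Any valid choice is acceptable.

Let ε > 0 be given. We want δ > 0 such that 0 < |x + 2| < δ implies |(-5x^3 + 5x^2 + x - 4) − 54| < ε.
(-5x^3 + 5x^2 + x - 4) − 54 = -5x^3 + 5x^2 + x - 58 = (x + 2)(-5x^2 + 15x - 29).
So |(-5x^3 + 5x^2 + x - 4) − 54| = |x + 2|·|-5x^2 + 15x - 29|.
Require δ ≤ 2. Then |x + 2| < 2 gives |x| < 4, and by the triangle inequality |-5x^2 + 15x - 29| ≤ 5·4^2 + 15·4 + 29 = 169.
Hence |(-5x^3 + 5x^2 + x - 4) − 54| ≤ 169|x + 2| < ε provided |x + 2| < ε/169.
Take δ = min(2, ε/169). Then 0 < |x + 2| < δ gives both |x + 2| < 2 and |x + 2| < ε/169, so |(-5x^3 + 5x^2 + x - 4) − 54| < ε.

δ = min(2, ε/169)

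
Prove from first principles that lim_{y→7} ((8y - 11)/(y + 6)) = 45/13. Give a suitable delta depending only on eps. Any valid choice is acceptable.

Fix eps > 0. We want delta > 0 with 0 < |y − 7| < delta ⇒ |(8y - 11)/(y + 6) − (45/13)| < eps.
Combining over a common denominator, (8y - 11)/(y + 6) − (45/13) = [(8y - 11)·13 − 45·(y + 6)] / [13·(y + 6)] = 59(y − 7) / (13(y + 6)).
So |(8y - 11)/(y + 6) − (45/13)| = 59|y − 7| / (13·|y + 6|).
Restrict delta ≤ 13/2. Then |y − 7| < 13/2 gives |y + 6| = |(y − 7) + 13| ≥ 13 − 13/2 = 13/2.
Hence |(8y - 11)/(y + 6) − (45/13)| < 59|y − 7|/(13·(13/2)) = (118/169)|y − 7|, which is < eps once |y − 7| < (169/118)eps.
Take delta = min(13/2, (169/118)eps). Then 0 < |y − 7| < delta forces both bounds, so |(8y - 11)/(y + 6) − (45/13)| < eps.

delta = min(13/2, (169/118)eps)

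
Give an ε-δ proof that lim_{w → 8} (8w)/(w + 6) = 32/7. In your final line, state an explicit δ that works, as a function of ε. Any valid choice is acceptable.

Let ε > 0 be given. We want δ > 0 with 0 < |w − 8| < δ ⇒ |(8w)/(w + 6) − (32/7)| < ε.
Combining over a common denominator, (8w)/(w + 6) − (32/7) = [(8w)·14 − 64·(w + 6)] / [14·(w + 6)] = 48(w − 8) / (14(w + 6)).
So |(8w)/(w + 6) − (32/7)| = 48|w − 8| / (14·|w + 6|).
Restrict δ ≤ 7. Then |w − 8| < 7 gives |w + 6| = |(w − 8) + 14| ≥ 14 − 7 = 7.
Hence |(8w)/(w + 6) − (32/7)| < 48|w − 8|/(14·7) = (24/49)|w − 8|, which is < ε once |w − 8| < (49/24)ε.
Take δ = min(7, (49/24)ε). Then 0 < |w − 8| < δ forces both bounds, so |(8w)/(w + 6) − (32/7)| < ε.

δ = min(7, (49/24)ε)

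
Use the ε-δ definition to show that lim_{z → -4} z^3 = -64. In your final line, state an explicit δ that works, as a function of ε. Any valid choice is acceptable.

Suppose ε > 0. We seek δ > 0 with 0 < |z + 4| < δ ⇒ |z^3 + 64| < ε.
Factor: z^3 + 64 = (z + 4)(z^2 - 4z + 16), so |z^3 + 64| = |z + 4|·|z^2 - 4z + 16|.
Impose δ ≤ 1 so that |z| < 5; then |z^2 - 4z + 16| ≤ 61.
Hence |z^3 + 64| ≤ 61|z + 4|, which is < ε once |z + 4| < ε/61.
Take δ = min(1, ε/61). If 0 < |z + 4| < δ then both bounds hold and |z^3 + 64| ≤ 61|z + 4| < 61·(ε/61) = ε.

δ = min(1, ε/61)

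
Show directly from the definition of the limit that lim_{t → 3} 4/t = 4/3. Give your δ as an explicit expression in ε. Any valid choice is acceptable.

δ = min(3/2, (9/8)ε)

Let ε > 0. We seek δ > 0 such that 0 < |t − 3| < δ implies |4/t − (4/3)| < ε.
|4/t − (4/3)| = 4·|3 − t|/(3·|t|) = 4|t − 3|/(3|t|).
Require δ ≤ 3/2 so that |t| > 3 − 3/2 = 3/2, hence 3|t| > 9/2.
Then |4/t − (4/3)| < 4|t − 3|/(9/2), which is < ε when |t − 3| < (9/8)ε.
Take δ = min(3/2, (9/8)ε). Then 0 < |t − 3| < δ gives both |t − 3| < 3/2 and |t − 3| < (9/8)ε, so |4/t − (4/3)| < ε.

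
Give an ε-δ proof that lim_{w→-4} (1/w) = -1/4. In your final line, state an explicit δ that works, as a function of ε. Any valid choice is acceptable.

δ = min(2, 8ε)

Fix ε > 0. We seek δ > 0 such that 0 < |w + 4| < δ implies |1/w + 1/4| < ε.
|1/w + 1/4| = |-4 − w|/(4·|w|) = |w + 4|/(4|w|).
Require δ ≤ 2 so that |w| > 4 − 2 = 2, hence 4|w| > 8.
Then |1/w + 1/4| < |w + 4|/8, which is < ε when |w + 4| < 8ε.
Take δ = min(2, 8ε). Then 0 < |w + 4| < δ gives both |w + 4| < 2 and |w + 4| < 8ε, so |1/w + 1/4| < ε.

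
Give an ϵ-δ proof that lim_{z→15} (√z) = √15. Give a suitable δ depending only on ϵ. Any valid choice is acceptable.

δ = min(15, √15·ϵ)

Fix ϵ > 0. We want δ > 0 such that 0 < |z − 15| < δ implies |√z − √15| < ϵ.
Rationalise: √z − √15 = (z − 15)/(√z + √15), so |√z − √15| = |z − 15|/(√z + √15).
Restrict δ ≤ 15 so that |z − 15| < 15 forces z > 0, and then √z + √15 > √15.
Hence |√z − √15| < |z − 15|/√15, which is < ϵ once |z − 15| < √15·ϵ.
Take δ = min(15, √15·ϵ). If 0 < |z − 15| < δ then z > 0 and |√z − √15| < |z − 15|/√15 < ϵ.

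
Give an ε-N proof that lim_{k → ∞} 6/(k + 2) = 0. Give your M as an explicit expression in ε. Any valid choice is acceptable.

M = 6/ε

Let ε > 0. For k ≥ 1, |6/(k + 2) − 0| = 6/(k + 2) ≤ 6/k.
We need 6/k < ε, i.e. k > 6/ε.
Take M = 6/ε. If k > M then |6/(k + 2)| ≤ 6/k < ε.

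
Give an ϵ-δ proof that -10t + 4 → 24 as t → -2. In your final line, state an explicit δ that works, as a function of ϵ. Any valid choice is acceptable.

δ = ϵ/10

Fix ϵ > 0. We need δ > 0 so that 0 < |t + 2| < δ implies |(-10t + 4) − 24| < ϵ.
Since (-10t + 4) − 24 = -10(t + 2), we have |(-10t + 4) − 24| = 10|t + 2|.
Thus it suffices that |t + 2| < ϵ/10.
Choosing δ = ϵ/10 gives |(-10t + 4) − 24| = 10|t + 2| < ϵ whenever |t + 2| < δ.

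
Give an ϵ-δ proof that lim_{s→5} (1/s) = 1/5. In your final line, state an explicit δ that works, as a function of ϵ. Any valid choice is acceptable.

Let ϵ > 0 be given. We seek δ > 0 such that 0 < |s − 5| < δ implies |1/s − (1/5)| < ϵ.
|1/s − (1/5)| = |5 − s|/(5·|s|) = |s − 5|/(5|s|).
Restrict δ ≤ 5/2. Then |s − 5| < 5/2 gives |s| > 5/2, so 5|s| > 25/2.
Then |1/s − (1/5)| < |s − 5|/(25/2), which is < ϵ when |s − 5| < (25/2)ϵ.
Take δ = min(5/2, (25/2)ϵ). Then 0 < |s − 5| < δ gives both |s − 5| < 5/2 and |s − 5| < (25/2)ϵ, so |1/s − (1/5)| < ϵ.

δ = min(5/2, (25/2)ϵ)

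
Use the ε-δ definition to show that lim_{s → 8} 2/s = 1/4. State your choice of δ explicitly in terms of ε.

Let ε > 0. We seek δ > 0 such that 0 < |s − 8| < δ implies |2/s − (1/4)| < ε.
|2/s − (1/4)| = 2·|8 − s|/(8·|s|) = 2|s − 8|/(8|s|).
Require δ ≤ 4 so that |s| > 8 − 4 = 4, hence 8|s| > 32.
Then |2/s − (1/4)| < 2|s − 8|/32, which is < ε when |s − 8| < 16ε.
Take δ = min(4, 16ε). Then 0 < |s − 8| < δ gives both |s − 8| < 4 and |s − 8| < 16ε, so |2/s − (1/4)| < ε.

δ = min(4, 16ε)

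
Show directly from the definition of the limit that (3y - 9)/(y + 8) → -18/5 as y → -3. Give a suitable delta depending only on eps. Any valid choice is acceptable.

Let eps > 0. We want delta > 0 with 0 < |y + 3| < delta ⇒ |(3y - 9)/(y + 8) + 18/5| < eps.
Combining over a common denominator, (3y - 9)/(y + 8) + 18/5 = [(3y - 9)·5 − (-18)·(y + 8)] / [5·(y + 8)] = 33(y + 3) / (5(y + 8)).
So |(3y - 9)/(y + 8) + 18/5| = 33|y + 3| / (5·|y + 8|).
Require delta ≤ 5/2, so |y + 8| ≥ |5| − |y + 3| > 5 − 5/2 = 5/2.
Hence |(3y - 9)/(y + 8) + 18/5| < 33|y + 3|/(5·(5/2)) = (66/25)|y + 3|, which is < eps once |y + 3| < (25/66)eps.
Take delta = min(5/2, (25/66)eps). Then 0 < |y + 3| < delta forces both bounds, so |(3y - 9)/(y + 8) + 18/5| < eps.

delta = min(5/2, (25/66)eps)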